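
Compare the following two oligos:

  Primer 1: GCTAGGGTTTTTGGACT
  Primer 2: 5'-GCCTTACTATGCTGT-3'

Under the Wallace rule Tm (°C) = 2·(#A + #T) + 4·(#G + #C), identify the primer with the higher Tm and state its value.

Primer 1, 50°C

Primer 1: A+T=9, G+C=8 → Tm = 2(9)+4(8) = 50°C
Primer 2: A+T=8, G+C=7 → Tm = 2(8)+4(7) = 44°C
50°C vs 44°C → primer 1 is higher.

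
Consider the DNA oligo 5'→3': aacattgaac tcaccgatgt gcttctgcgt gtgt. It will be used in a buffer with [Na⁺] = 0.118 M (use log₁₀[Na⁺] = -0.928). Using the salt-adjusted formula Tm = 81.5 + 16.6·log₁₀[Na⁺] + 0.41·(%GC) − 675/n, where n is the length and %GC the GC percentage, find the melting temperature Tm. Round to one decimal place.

65.5°C

Length n = 34. Counting bases: G=8, A=7, C=8, T=11
G+C = 16, so %GC = 16/34 × 100 = 47.059%
Salt term: 16.6 × (-0.928) = -15.405
GC term: 0.41 × 47.059 = 19.294; length term: −675/34 = −19.853
Tm = 81.5 + (-15.405) + 19.294 − 19.853 = 65.536 → 65.5°C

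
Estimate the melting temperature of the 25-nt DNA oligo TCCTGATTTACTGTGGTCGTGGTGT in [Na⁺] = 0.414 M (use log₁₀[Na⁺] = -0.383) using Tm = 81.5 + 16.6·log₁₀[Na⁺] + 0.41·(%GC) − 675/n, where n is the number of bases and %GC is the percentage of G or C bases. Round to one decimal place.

67.8°C

Length n = 25. Counting bases: T=11, A=2, G=8, C=4
G+C = 12, so %GC = 12/25 × 100 = 48%
Salt term: 16.6 × (-0.383) = -6.358
GC term: 0.41 × 48 = 19.68; length term: −675/25 = −27
Tm = 81.5 + (-6.358) + 19.68 − 27 = 67.822 → 67.8°C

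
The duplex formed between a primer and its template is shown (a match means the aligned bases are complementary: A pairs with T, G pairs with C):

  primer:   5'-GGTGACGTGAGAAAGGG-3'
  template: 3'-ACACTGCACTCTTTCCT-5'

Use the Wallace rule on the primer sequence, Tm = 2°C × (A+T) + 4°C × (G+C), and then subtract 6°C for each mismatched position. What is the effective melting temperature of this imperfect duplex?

Primer base counts: A=5, T=2, G=9, C=1 → A+T=7, G+C=10
Perfect-match Tm = 2(7) + 4(10) = 14 + 40 = 54°C
Mismatches (positions where the bases are not complementary): 2 (at positions 1, 17)
Effective Tm = 54 − 2×6 = 54 − 12 = 42°C

42°C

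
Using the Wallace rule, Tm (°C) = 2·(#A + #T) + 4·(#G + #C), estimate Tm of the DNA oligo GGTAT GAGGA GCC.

Counting bases: A=3, T=2, G=6, C=2
AT pairs contribute 5, GC pairs contribute 8.
Tm = 2(5) + 4(8) = 10 + 32 = 42°C

42°C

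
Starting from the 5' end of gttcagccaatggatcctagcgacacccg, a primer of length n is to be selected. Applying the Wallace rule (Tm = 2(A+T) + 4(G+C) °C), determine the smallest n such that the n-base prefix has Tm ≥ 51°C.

n = 17

First 16 bases: GTTCAGCCAATGGATC → Tm = 48°C (< 51°C)
First 17 bases: GTTCAGCCAATGGATCC → Tm = 52°C (≥ 51°C)
Since every base adds ≥2°C, Tm only increases with n, so the threshold is first crossed at n = 17.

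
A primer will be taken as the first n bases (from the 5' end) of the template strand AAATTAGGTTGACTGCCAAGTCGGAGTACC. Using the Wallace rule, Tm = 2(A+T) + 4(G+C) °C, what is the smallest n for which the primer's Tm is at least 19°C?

First 7 bases: AAATTAG → Tm = 16°C (< 19°C)
First 8 bases: AAATTAGG → Tm = 20°C (≥ 19°C)
Each additional base adds 2°C (A/T) or 4°C (G/C), so Tm is non-decreasing in n; n = 8 is the first length to reach 19°C.

n = 8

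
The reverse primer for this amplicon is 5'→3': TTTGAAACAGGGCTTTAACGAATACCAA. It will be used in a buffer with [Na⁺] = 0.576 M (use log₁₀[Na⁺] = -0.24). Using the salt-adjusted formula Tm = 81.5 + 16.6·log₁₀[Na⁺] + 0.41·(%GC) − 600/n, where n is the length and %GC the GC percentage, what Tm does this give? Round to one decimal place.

70.7°C

Length n = 28. Scanning the sequence gives A=11, C=5, T=7, G=5.
G+C = 10, so %GC = 10/28 × 100 = 35.714%
Salt term: 16.6 × (-0.24) = -3.984
GC term: 0.41 × 35.714 = 14.643; length term: −600/28 = −21.429
Tm = 81.5 + (-3.984) + 14.643 − 21.429 = 70.73 → 70.7°C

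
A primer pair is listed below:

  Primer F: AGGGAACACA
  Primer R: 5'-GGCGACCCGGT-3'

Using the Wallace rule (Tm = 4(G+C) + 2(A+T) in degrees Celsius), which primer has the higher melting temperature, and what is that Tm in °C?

Primer R, 40°C

Primer F: A+T=5, G+C=5 → Tm = 2(5)+4(5) = 30°C
Primer R: A+T=2, G+C=9 → Tm = 2(2)+4(9) = 40°C
30°C vs 40°C → primer R is higher.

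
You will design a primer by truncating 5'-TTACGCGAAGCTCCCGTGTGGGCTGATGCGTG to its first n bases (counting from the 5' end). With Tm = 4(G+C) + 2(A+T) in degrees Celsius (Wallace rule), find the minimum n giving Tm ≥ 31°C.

n = 11

First 10 bases: TTACGCGAAG → Tm = 30°C (< 31°C)
First 11 bases: TTACGCGAAGC → Tm = 34°C (≥ 31°C)
Since every base adds ≥2°C, Tm only increases with n, so the threshold is first crossed at n = 11.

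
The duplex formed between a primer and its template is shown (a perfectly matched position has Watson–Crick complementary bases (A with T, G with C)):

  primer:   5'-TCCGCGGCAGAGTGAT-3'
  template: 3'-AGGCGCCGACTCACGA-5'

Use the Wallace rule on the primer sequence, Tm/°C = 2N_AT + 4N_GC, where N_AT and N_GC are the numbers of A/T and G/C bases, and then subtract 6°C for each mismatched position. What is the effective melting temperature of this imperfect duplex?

40°C

Primer base counts: A=3, T=3, G=6, C=4 → A+T=6, G+C=10
Perfect-match Tm = 2(6) + 4(10) = 12 + 40 = 52°C
Mismatches (positions where the bases are not complementary): 2 (at positions 9, 15)
Effective Tm = 52 − 2×6 = 52 − 12 = 40°C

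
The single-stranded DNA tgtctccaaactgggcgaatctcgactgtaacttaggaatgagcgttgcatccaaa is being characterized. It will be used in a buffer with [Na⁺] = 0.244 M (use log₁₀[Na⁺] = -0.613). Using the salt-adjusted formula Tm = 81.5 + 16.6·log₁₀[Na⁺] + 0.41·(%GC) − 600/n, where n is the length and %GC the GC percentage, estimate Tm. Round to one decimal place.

Length n = 56. Scanning the sequence gives T=14, C=13, A=16, G=13.
G+C = 26, so %GC = 26/56 × 100 = 46.429%
Salt term: 16.6 × (-0.613) = -10.176
GC term: 0.41 × 46.429 = 19.036; length term: −600/56 = −10.714
Tm = 81.5 + (-10.176) + 19.036 − 10.714 = 79.646 → 79.6°C

79.6°C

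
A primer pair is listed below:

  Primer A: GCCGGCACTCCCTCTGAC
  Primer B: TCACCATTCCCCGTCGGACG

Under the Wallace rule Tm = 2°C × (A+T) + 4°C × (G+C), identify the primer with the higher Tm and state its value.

Primer A: A+T=5, G+C=13 → Tm = 2(5)+4(13) = 62°C
Primer B: A+T=7, G+C=13 → Tm = 2(7)+4(13) = 66°C
62°C vs 66°C → primer B is higher.

Primer B, 66°C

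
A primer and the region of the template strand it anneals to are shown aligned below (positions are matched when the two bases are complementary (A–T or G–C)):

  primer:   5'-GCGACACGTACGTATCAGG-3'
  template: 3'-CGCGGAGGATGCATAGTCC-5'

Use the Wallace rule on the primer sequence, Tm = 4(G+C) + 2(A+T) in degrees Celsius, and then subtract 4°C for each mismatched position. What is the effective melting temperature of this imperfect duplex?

48°C

Primer base counts: A=5, T=3, G=6, C=5 → A+T=8, G+C=11
Perfect-match Tm = 2(8) + 4(11) = 16 + 44 = 60°C
Mismatches (positions where the bases are not complementary): 3 (at positions 4, 6, 8)
Effective Tm = 60 − 3×4 = 60 − 12 = 48°C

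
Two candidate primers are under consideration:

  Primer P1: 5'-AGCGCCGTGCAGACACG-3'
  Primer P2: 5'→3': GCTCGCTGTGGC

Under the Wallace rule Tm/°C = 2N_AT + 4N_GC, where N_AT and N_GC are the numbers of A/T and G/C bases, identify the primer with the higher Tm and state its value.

Primer P1: A+T=5, G+C=12 → Tm = 2(5)+4(12) = 58°C
Primer P2: A+T=3, G+C=9 → Tm = 2(3)+4(9) = 42°C
58°C vs 42°C → primer P1 is higher.

Primer P1, 58°C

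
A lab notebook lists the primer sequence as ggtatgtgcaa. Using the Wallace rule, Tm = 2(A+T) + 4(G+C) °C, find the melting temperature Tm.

Base counts: A=3, T=3, G=4, C=1
A+T = 6, G+C = 5
Tm = 2×6 + 4×5 = 32°C

32°C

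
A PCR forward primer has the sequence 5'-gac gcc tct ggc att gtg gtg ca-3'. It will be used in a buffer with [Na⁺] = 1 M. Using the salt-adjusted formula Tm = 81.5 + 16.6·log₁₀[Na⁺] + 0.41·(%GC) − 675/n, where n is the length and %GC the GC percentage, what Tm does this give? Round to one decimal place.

77.1°C

Length n = 23. Counting bases: T=6, G=8, C=6, A=3
G+C = 14, so %GC = 14/23 × 100 = 60.87%
Salt term: 16.6 × (0) = 0
GC term: 0.41 × 60.87 = 24.957; length term: −675/23 = −29.348
Tm = 81.5 + (0) + 24.957 − 29.348 = 77.109 → 77.1°C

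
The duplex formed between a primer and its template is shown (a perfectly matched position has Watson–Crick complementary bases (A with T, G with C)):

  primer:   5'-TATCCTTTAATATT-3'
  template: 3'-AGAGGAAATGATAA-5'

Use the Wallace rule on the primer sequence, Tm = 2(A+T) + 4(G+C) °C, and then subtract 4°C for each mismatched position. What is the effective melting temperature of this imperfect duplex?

Primer base counts: A=4, T=8, G=0, C=2 → A+T=12, G+C=2
Perfect-match Tm = 2(12) + 4(2) = 24 + 8 = 32°C
Mismatches (positions where the bases are not complementary): 2 (at positions 2, 10)
Effective Tm = 32 − 2×4 = 32 − 8 = 24°C

24°C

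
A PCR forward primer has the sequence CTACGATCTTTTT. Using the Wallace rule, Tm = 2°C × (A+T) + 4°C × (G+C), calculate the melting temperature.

34°C

T=7, A=2, G=1, C=3
A+T = 9, G+C = 4
Tm = 4·4 + 2·9 = 16 + 18 = 34°C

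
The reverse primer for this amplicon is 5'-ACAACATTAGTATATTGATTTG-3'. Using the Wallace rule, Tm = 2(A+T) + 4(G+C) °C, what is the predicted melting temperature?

Counting bases: A=8, C=2, T=9, G=3
So N_AT = 17 and N_GC = 5.
Tm = 2×17 + 4×5 = 54°C

54°C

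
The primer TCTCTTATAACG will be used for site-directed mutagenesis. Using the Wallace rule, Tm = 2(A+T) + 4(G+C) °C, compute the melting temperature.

Scanning the sequence gives C=3, T=5, A=3, G=1.
So N_AT = 8 and N_GC = 4.
Tm = 2×8 + 4×4 = 32°C

32°C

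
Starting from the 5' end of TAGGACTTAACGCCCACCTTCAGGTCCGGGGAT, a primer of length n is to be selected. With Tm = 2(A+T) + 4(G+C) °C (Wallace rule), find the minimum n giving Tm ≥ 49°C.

First 16 bases: TAGGACTTAACGCCCA → Tm = 48°C (< 49°C)
First 17 bases: TAGGACTTAACGCCCAC → Tm = 52°C (≥ 49°C)
Each additional base adds 2°C (A/T) or 4°C (G/C), so Tm is non-decreasing in n; n = 17 is the first length to reach 49°C.

n = 17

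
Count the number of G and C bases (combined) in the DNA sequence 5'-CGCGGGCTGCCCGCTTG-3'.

14

C=7, T=3, G=7, A=0
Total G or C: 7 + 7 = 14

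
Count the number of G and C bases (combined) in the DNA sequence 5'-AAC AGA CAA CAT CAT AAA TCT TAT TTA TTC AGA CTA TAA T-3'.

C=7, T=13, A=18, G=2
G+C = 2 + 7 = 9

9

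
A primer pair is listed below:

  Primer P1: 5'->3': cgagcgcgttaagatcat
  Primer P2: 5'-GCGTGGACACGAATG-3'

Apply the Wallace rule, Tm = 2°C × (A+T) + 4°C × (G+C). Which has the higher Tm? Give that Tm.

Primer P1: A+T=9, G+C=9 → Tm = 2(9)+4(9) = 54°C
Primer P2: A+T=6, G+C=9 → Tm = 2(6)+4(9) = 48°C
54°C vs 48°C → primer P1 is higher.

Primer P1, 54°C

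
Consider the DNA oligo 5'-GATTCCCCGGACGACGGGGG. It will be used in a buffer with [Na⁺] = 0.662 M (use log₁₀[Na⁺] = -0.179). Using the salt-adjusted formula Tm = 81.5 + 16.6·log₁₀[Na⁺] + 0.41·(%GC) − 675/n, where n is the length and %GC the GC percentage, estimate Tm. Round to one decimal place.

75.5°C

Length n = 20. Counting bases: A=3, C=6, G=9, T=2
G+C = 15, so %GC = 15/20 × 100 = 75%
Salt term: 16.6 × (-0.179) = -2.971
GC term: 0.41 × 75 = 30.75; length term: −675/20 = −33.75
Tm = 81.5 + (-2.971) + 30.75 − 33.75 = 75.529 → 75.5°C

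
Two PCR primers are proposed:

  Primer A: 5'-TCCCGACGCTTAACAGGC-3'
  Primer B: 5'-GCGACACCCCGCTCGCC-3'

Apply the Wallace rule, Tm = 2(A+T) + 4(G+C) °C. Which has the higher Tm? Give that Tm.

Primer A: A+T=7, G+C=11 → Tm = 2(7)+4(11) = 58°C
Primer B: A+T=3, G+C=14 → Tm = 2(3)+4(14) = 62°C
58°C vs 62°C → primer B is higher.

Primer B, 62°C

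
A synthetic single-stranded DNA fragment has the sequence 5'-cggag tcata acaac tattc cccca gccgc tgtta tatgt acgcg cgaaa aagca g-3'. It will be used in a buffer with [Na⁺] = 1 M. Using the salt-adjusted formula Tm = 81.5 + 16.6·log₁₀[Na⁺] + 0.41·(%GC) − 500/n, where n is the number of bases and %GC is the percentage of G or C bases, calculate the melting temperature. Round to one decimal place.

Length n = 56. Scanning the sequence gives T=11, A=17, G=12, C=16.
G+C = 28, so %GC = 28/56 × 100 = 50%
Salt term: 16.6 × (0) = 0
GC term: 0.41 × 50 = 20.5; length term: −500/56 = −8.929
Tm = 81.5 + (0) + 20.5 − 8.929 = 93.071 → 93.1°C

93.1°C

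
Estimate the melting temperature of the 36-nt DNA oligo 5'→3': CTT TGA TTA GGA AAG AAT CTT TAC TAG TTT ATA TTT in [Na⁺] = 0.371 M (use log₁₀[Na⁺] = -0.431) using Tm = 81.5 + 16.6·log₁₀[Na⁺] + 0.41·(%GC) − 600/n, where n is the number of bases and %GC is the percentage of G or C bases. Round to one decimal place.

66.8°C

Length n = 36. Scanning the sequence gives A=11, G=5, T=17, C=3.
G+C = 8, so %GC = 8/36 × 100 = 22.222%
Salt term: 16.6 × (-0.431) = -7.155
GC term: 0.41 × 22.222 = 9.111; length term: −600/36 = −16.667
Tm = 81.5 + (-7.155) + 9.111 − 16.667 = 66.789 → 66.8°C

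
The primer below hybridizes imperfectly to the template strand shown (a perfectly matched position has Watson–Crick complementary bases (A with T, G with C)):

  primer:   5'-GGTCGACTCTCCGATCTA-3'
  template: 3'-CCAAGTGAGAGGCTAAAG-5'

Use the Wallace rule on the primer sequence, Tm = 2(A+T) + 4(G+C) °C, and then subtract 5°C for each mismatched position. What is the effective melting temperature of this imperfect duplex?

36°C

Primer base counts: A=3, T=5, G=4, C=6 → A+T=8, G+C=10
Perfect-match Tm = 2(8) + 4(10) = 16 + 40 = 56°C
Mismatches (positions where the bases are not complementary): 4 (at positions 4, 5, 16, 18)
Effective Tm = 56 − 4×5 = 56 − 20 = 36°C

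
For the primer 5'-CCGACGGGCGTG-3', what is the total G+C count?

10

Base counts: G=6, T=1, A=1, C=4
G+C = 6 + 4 = 10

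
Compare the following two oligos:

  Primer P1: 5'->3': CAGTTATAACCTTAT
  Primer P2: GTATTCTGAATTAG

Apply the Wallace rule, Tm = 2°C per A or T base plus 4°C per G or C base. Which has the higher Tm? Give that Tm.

Primer P1, 38°C

Primer P1: A+T=11, G+C=4 → Tm = 2(11)+4(4) = 38°C
Primer P2: A+T=10, G+C=4 → Tm = 2(10)+4(4) = 36°C
38°C vs 36°C → primer P1 is higher.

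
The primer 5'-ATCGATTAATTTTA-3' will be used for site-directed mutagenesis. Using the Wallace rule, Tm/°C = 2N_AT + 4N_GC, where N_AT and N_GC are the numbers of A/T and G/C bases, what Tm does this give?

Scanning the sequence gives C=1, A=5, G=1, T=7.
A+T = 12, G+C = 2
Tm = 2(12) + 4(2) = 24 + 8 = 32°C

32°C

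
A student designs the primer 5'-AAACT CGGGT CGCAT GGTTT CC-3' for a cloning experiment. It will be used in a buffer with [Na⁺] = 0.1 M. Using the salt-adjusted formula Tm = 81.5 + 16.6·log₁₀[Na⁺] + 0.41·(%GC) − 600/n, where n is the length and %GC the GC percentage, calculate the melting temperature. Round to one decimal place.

60.0°C

Length n = 22. Scanning the sequence gives A=4, C=6, T=6, G=6.
G+C = 12, so %GC = 12/22 × 100 = 54.545%
Salt term: 16.6 × (-1) = -16.6
GC term: 0.41 × 54.545 = 22.363; length term: −600/22 = −27.273
Tm = 81.5 + (-16.6) + 22.363 − 27.273 = 59.99 → 60.0°C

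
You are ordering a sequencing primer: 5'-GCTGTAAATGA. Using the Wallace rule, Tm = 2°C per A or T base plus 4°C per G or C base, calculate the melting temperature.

C=1, G=3, A=4, T=3
A+T = 7, G+C = 4
Tm = 2×7 + 4×4 = 30°C

30°C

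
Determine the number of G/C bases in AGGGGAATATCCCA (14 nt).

7

Counting bases: A=5, C=3, T=2, G=4
Total G or C: 4 + 3 = 7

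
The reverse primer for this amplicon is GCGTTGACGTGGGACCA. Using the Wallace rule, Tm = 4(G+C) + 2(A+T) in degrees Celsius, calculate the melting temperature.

Base counts: A=3, G=7, C=4, T=3
AT pairs contribute 6, GC pairs contribute 11.
Tm = 4·11 + 2·6 = 44 + 12 = 56°C

56°C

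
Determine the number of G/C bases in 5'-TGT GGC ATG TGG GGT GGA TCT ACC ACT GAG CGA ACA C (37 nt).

21

Base counts: C=8, T=8, A=8, G=13
G+C = 13 + 8 = 21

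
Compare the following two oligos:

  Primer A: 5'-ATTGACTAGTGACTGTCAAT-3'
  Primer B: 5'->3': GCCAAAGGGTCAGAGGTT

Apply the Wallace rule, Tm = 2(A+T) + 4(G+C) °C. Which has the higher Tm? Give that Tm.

Primer A: A+T=13, G+C=7 → Tm = 2(13)+4(7) = 54°C
Primer B: A+T=8, G+C=10 → Tm = 2(8)+4(10) = 56°C
54°C vs 56°C → primer B is higher.

Primer B, 56°C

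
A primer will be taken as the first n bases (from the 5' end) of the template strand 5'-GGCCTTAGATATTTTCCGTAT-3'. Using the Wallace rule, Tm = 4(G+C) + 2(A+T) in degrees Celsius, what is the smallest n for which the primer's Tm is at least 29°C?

First 9 bases: GGCCTTAGA → Tm = 28°C (< 29°C)
First 10 bases: GGCCTTAGAT → Tm = 30°C (≥ 29°C)
Each additional base adds 2°C (A/T) or 4°C (G/C), so Tm is non-decreasing in n; n = 10 is the first length to reach 29°C.

n = 10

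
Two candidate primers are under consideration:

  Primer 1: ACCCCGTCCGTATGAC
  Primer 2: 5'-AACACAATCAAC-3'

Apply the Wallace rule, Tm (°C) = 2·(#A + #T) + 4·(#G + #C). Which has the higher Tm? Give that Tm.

Primer 1: A+T=6, G+C=10 → Tm = 2(6)+4(10) = 52°C
Primer 2: A+T=8, G+C=4 → Tm = 2(8)+4(4) = 32°C
52°C vs 32°C → primer 1 is higher.

Primer 1, 52°C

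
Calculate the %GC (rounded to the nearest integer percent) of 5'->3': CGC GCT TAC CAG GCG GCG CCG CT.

78%

A=2, C=10, G=8, T=3
G+C = 8 + 10 = 18 out of 23 bases
%GC = 18/23 × 100 = 78.26% ≈ 78%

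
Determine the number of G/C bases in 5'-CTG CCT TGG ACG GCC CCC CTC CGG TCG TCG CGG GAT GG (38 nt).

Counting bases: C=15, T=7, A=2, G=14
Total G or C: 14 + 15 = 29

29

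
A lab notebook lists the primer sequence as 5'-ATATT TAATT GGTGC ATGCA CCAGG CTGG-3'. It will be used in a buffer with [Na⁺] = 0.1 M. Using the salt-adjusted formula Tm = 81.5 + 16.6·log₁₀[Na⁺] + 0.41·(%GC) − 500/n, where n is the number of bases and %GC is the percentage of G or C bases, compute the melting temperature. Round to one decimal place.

66.0°C

Length n = 29. Base counts: G=8, T=9, A=7, C=5
G+C = 13, so %GC = 13/29 × 100 = 44.828%
Salt term: 16.6 × (-1) = -16.6
GC term: 0.41 × 44.828 = 18.379; length term: −500/29 = −17.241
Tm = 81.5 + (-16.6) + 18.379 − 17.241 = 66.038 → 66.0°C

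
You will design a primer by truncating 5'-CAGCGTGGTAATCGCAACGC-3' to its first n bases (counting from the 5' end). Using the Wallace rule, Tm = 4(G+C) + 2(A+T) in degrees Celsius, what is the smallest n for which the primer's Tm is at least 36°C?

n = 12

First 11 bases: CAGCGTGGTAA → Tm = 34°C (< 36°C)
First 12 bases: CAGCGTGGTAAT → Tm = 36°C (≥ 36°C)
Since every base adds ≥2°C, Tm only increases with n, so the threshold is first crossed at n = 12.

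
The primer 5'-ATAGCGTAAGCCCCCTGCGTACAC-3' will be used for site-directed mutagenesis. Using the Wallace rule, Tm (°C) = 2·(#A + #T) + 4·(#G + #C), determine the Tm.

76°C

T=4, C=9, A=6, G=5
A+T = 10, G+C = 14
Tm = 2(10) + 4(14) = 20 + 56 = 76°C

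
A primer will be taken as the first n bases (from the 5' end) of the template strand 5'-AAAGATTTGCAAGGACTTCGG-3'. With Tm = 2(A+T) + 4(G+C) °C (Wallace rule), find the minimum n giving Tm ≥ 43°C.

First 15 bases: AAAGATTTGCAAGGA → Tm = 40°C (< 43°C)
First 16 bases: AAAGATTTGCAAGGAC → Tm = 44°C (≥ 43°C)
Since every base adds ≥2°C, Tm only increases with n, so the threshold is first crossed at n = 16.

n = 16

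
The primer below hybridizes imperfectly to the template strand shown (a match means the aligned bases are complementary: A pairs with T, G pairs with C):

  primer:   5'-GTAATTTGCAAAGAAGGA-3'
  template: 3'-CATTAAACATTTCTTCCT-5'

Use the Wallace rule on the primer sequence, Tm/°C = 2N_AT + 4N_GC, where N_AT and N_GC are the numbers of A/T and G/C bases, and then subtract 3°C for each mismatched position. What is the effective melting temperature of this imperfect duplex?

Primer base counts: A=8, T=4, G=5, C=1 → A+T=12, G+C=6
Perfect-match Tm = 2(12) + 4(6) = 24 + 24 = 48°C
Mismatches (positions where the bases are not complementary): 1 (at position 9)
Effective Tm = 48 − 1×3 = 48 − 3 = 45°C

45°C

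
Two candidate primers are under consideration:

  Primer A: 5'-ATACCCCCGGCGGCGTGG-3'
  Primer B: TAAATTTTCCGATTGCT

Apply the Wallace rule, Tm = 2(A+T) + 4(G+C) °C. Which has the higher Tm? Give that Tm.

Primer A: A+T=4, G+C=14 → Tm = 2(4)+4(14) = 64°C
Primer B: A+T=12, G+C=5 → Tm = 2(12)+4(5) = 44°C
64°C vs 44°C → primer A is higher.

Primer A, 64°C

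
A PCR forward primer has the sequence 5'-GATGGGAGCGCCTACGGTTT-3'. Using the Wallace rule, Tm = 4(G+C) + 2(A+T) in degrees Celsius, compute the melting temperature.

A=3, G=8, T=5, C=4
So N_AT = 8 and N_GC = 12.
Tm = 2×8 + 4×12 = 64°C

64°C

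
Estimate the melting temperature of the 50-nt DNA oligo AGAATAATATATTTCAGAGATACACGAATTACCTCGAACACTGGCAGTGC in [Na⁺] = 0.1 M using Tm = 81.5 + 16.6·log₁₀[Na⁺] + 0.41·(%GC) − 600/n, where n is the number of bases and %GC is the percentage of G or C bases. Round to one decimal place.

Length n = 50. A=19, G=9, C=10, T=12
G+C = 19, so %GC = 19/50 × 100 = 38%
Salt term: 16.6 × (-1) = -16.6
GC term: 0.41 × 38 = 15.58; length term: −600/50 = −12
Tm = 81.5 + (-16.6) + 15.58 − 12 = 68.48 → 68.5°C

68.5°C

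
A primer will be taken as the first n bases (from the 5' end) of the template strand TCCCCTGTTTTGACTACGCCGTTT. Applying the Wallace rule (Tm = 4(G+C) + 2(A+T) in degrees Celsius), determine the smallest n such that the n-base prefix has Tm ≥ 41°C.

First 13 bases: TCCCCTGTTTTGA → Tm = 38°C (< 41°C)
First 14 bases: TCCCCTGTTTTGAC → Tm = 42°C (≥ 41°C)
Since every base adds ≥2°C, Tm only increases with n, so the threshold is first crossed at n = 14.

n = 14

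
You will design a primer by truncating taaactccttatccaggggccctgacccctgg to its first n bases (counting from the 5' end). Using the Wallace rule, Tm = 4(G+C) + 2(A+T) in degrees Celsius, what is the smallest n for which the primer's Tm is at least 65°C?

n = 22

First 21 bases: TAAACTCCTTATCCAGGGGCC → Tm = 64°C (< 65°C)
First 22 bases: TAAACTCCTTATCCAGGGGCCC → Tm = 68°C (≥ 65°C)
Since every base adds ≥2°C, Tm only increases with n, so the threshold is first crossed at n = 22.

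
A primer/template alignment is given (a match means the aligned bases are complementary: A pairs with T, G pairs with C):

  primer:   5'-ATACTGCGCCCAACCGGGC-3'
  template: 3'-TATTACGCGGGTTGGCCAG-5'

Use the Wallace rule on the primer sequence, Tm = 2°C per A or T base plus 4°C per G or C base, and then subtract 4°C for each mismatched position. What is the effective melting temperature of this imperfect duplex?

56°C

Primer base counts: A=4, T=2, G=5, C=8 → A+T=6, G+C=13
Perfect-match Tm = 2(6) + 4(13) = 12 + 52 = 64°C
Mismatches (positions where the bases are not complementary): 2 (at positions 4, 18)
Effective Tm = 64 − 2×4 = 64 − 8 = 56°C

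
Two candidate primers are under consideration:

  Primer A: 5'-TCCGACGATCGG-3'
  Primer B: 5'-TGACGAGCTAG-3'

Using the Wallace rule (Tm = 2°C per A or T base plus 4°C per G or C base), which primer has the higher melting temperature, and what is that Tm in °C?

Primer A: A+T=4, G+C=8 → Tm = 2(4)+4(8) = 40°C
Primer B: A+T=5, G+C=6 → Tm = 2(5)+4(6) = 34°C
40°C vs 34°C → primer A is higher.

Primer A, 40°C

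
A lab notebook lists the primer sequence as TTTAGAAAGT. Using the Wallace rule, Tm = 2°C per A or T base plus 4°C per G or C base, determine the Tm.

24°C

Scanning the sequence gives A=4, G=2, C=0, T=4.
A+T = 8, G+C = 2
Tm = 2×8 + 4×2 = 24°C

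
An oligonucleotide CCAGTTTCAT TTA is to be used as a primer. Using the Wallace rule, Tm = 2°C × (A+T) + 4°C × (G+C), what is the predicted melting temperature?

Scanning the sequence gives G=1, T=6, C=3, A=3.
AT pairs contribute 9, GC pairs contribute 4.
Tm = 4·4 + 2·9 = 16 + 18 = 34°C

34°C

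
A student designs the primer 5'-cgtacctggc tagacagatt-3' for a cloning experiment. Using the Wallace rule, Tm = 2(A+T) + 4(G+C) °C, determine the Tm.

A=5, C=5, T=5, G=5
AT pairs contribute 10, GC pairs contribute 10.
Tm = 4·10 + 2·10 = 40 + 20 = 60°C

60°C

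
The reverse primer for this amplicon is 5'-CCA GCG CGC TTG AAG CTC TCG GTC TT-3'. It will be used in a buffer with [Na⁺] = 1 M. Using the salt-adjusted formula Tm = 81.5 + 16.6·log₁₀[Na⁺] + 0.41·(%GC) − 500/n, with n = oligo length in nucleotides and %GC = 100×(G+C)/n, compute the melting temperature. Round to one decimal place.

87.5°C

Length n = 26. Base counts: T=7, C=9, G=7, A=3
G+C = 16, so %GC = 16/26 × 100 = 61.538%
Salt term: 16.6 × (0) = 0
GC term: 0.41 × 61.538 = 25.231; length term: −500/26 = −19.231
Tm = 81.5 + (0) + 25.231 − 19.231 = 87.5 → 87.5°C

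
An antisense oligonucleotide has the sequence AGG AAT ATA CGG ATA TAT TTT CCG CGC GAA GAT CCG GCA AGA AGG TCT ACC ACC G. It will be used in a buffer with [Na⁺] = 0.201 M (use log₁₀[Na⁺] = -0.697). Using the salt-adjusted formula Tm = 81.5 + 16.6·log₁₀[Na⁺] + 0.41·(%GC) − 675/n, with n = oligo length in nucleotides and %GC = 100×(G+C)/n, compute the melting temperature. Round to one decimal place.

Length n = 55. Counting bases: G=14, A=17, C=13, T=11
G+C = 27, so %GC = 27/55 × 100 = 49.091%
Salt term: 16.6 × (-0.697) = -11.57
GC term: 0.41 × 49.091 = 20.127; length term: −675/55 = −12.273
Tm = 81.5 + (-11.57) + 20.127 − 12.273 = 77.784 → 77.8°C

77.8°C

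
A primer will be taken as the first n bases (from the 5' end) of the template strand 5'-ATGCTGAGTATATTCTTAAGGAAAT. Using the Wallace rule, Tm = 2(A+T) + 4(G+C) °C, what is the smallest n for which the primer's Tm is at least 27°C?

First 9 bases: ATGCTGAGT → Tm = 26°C (< 27°C)
First 10 bases: ATGCTGAGTA → Tm = 28°C (≥ 27°C)
Each additional base adds 2°C (A/T) or 4°C (G/C), so Tm is non-decreasing in n; n = 10 is the first length to reach 27°C.

n = 10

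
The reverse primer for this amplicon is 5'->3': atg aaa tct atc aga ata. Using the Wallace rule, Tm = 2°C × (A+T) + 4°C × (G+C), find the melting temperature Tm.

Counting bases: T=5, A=9, C=2, G=2
So N_AT = 14 and N_GC = 4.
Tm = 2(14) + 4(4) = 28 + 16 = 44°C

44°C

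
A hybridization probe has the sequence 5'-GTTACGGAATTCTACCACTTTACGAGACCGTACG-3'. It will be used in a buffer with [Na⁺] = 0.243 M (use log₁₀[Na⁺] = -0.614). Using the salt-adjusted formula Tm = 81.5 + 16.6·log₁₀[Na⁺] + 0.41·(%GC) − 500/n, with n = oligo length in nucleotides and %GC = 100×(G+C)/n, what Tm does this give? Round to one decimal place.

Length n = 34. T=9, C=9, G=7, A=9
G+C = 16, so %GC = 16/34 × 100 = 47.059%
Salt term: 16.6 × (-0.614) = -10.192
GC term: 0.41 × 47.059 = 19.294; length term: −500/34 = −14.706
Tm = 81.5 + (-10.192) + 19.294 − 14.706 = 75.896 → 75.9°C

75.9°C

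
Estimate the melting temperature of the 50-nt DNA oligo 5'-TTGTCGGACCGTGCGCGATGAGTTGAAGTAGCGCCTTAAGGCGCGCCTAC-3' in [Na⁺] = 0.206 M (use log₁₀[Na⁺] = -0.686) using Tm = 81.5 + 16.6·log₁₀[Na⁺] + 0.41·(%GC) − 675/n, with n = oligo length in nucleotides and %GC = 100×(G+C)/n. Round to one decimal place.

81.2°C

Length n = 50. Scanning the sequence gives C=13, A=9, T=11, G=17.
G+C = 30, so %GC = 30/50 × 100 = 60%
Salt term: 16.6 × (-0.686) = -11.388
GC term: 0.41 × 60 = 24.6; length term: −675/50 = −13.5
Tm = 81.5 + (-11.388) + 24.6 − 13.5 = 81.212 → 81.2°C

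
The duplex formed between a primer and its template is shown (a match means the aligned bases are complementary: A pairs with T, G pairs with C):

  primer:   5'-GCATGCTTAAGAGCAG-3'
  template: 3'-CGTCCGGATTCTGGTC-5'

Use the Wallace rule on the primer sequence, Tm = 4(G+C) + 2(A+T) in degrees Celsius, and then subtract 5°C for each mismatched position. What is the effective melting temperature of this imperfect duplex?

33°C

Primer base counts: A=5, T=3, G=5, C=3 → A+T=8, G+C=8
Perfect-match Tm = 2(8) + 4(8) = 16 + 32 = 48°C
Mismatches (positions where the bases are not complementary): 3 (at positions 4, 7, 13)
Effective Tm = 48 − 3×5 = 48 − 15 = 33°C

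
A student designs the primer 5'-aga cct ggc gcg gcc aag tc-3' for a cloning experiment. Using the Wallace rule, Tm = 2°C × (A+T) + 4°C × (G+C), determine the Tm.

68°C

Counting bases: A=4, G=7, C=7, T=2
AT pairs contribute 6, GC pairs contribute 14.
Tm = 4·14 + 2·6 = 56 + 12 = 68°C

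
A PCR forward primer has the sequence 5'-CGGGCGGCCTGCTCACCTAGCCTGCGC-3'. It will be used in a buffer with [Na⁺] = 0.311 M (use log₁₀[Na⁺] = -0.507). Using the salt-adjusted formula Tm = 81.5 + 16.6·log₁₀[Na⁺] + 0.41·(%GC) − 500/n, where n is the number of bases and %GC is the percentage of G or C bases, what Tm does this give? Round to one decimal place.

Length n = 27. Base counts: A=2, T=4, C=12, G=9
G+C = 21, so %GC = 21/27 × 100 = 77.778%
Salt term: 16.6 × (-0.507) = -8.416
GC term: 0.41 × 77.778 = 31.889; length term: −500/27 = −18.519
Tm = 81.5 + (-8.416) + 31.889 − 18.519 = 86.454 → 86.5°C

86.5°C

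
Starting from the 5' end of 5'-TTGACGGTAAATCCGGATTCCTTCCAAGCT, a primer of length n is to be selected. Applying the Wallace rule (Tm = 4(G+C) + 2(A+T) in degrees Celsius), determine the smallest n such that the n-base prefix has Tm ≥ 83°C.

n = 29

First 28 bases: TTGACGGTAAATCCGGATTCCTTCCAAG → Tm = 82°C (< 83°C)
First 29 bases: TTGACGGTAAATCCGGATTCCTTCCAAGC → Tm = 86°C (≥ 83°C)
Since every base adds ≥2°C, Tm only increases with n, so the threshold is first crossed at n = 29.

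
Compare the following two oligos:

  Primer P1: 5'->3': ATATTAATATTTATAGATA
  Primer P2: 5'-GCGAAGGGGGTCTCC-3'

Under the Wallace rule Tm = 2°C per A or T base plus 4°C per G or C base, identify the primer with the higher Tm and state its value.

Primer P2, 52°C

Primer P1: A+T=18, G+C=1 → Tm = 2(18)+4(1) = 40°C
Primer P2: A+T=4, G+C=11 → Tm = 2(4)+4(11) = 52°C
40°C vs 52°C → primer P2 is higher.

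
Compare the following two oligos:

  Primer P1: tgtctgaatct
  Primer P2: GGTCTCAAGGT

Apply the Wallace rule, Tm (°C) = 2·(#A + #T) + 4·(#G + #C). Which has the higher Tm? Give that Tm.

Primer P2, 34°C

Primer P1: A+T=7, G+C=4 → Tm = 2(7)+4(4) = 30°C
Primer P2: A+T=5, G+C=6 → Tm = 2(5)+4(6) = 34°C
30°C vs 34°C → primer P2 is higher.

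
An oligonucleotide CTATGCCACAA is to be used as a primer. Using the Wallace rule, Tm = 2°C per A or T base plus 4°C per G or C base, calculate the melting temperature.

32°C

Counting bases: A=4, T=2, G=1, C=4
So N_AT = 6 and N_GC = 5.
Tm = 4·5 + 2·6 = 20 + 12 = 32°C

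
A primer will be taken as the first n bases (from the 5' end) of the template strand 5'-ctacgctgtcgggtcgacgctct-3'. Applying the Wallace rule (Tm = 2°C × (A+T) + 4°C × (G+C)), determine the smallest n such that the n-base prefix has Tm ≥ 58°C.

First 17 bases: CTACGCTGTCGGGTCGA → Tm = 56°C (< 58°C)
First 18 bases: CTACGCTGTCGGGTCGAC → Tm = 60°C (≥ 58°C)
Each additional base adds 2°C (A/T) or 4°C (G/C), so Tm is non-decreasing in n; n = 18 is the first length to reach 58°C.

n = 18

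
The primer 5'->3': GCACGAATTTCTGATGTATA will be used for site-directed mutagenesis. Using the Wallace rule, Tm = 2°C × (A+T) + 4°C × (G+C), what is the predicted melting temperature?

54°C

Base counts: A=6, G=4, T=7, C=3
So N_AT = 13 and N_GC = 7.
Tm = 4·7 + 2·13 = 28 + 26 = 54°C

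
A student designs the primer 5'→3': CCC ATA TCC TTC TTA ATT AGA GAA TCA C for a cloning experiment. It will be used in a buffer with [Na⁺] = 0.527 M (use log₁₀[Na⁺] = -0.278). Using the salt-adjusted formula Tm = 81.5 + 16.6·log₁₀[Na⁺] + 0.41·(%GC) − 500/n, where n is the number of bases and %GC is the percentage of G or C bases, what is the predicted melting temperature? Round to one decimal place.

73.7°C

Length n = 28. Counting bases: T=9, A=9, C=8, G=2
G+C = 10, so %GC = 10/28 × 100 = 35.714%
Salt term: 16.6 × (-0.278) = -4.615
GC term: 0.41 × 35.714 = 14.643; length term: −500/28 = −17.857
Tm = 81.5 + (-4.615) + 14.643 − 17.857 = 73.671 → 73.7°C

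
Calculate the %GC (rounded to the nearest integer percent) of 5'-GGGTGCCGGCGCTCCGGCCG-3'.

Counting bases: G=10, C=8, T=2, A=0
G+C = 10 + 8 = 18 out of 20 bases
%GC = 18/20 × 100 = 90% ≈ 90%

90%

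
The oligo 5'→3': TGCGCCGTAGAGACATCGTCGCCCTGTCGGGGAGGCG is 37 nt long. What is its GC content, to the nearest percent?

70%

Counting bases: T=6, G=15, A=5, C=11
G+C = 15 + 11 = 26 out of 37 bases
%GC = 26/37 × 100 = 70.27% ≈ 70%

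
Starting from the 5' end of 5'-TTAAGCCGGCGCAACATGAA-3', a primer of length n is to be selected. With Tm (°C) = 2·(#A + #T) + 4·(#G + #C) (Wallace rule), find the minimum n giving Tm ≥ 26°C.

First 8 bases: TTAAGCCG → Tm = 24°C (< 26°C)
First 9 bases: TTAAGCCGG → Tm = 28°C (≥ 26°C)
Since every base adds ≥2°C, Tm only increases with n, so the threshold is first crossed at n = 9.

n = 9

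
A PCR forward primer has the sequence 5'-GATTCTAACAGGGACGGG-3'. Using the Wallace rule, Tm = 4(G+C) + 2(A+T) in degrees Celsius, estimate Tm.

Scanning the sequence gives C=3, A=5, T=3, G=7.
AT pairs contribute 8, GC pairs contribute 10.
Tm = 2×8 + 4×10 = 56°C

56°C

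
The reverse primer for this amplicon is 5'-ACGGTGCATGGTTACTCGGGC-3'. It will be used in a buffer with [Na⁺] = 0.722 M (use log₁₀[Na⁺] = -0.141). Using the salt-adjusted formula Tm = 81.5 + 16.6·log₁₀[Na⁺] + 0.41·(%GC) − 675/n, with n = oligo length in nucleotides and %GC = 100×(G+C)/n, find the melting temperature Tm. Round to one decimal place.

Length n = 21. G=8, C=5, A=3, T=5
G+C = 13, so %GC = 13/21 × 100 = 61.905%
Salt term: 16.6 × (-0.141) = -2.341
GC term: 0.41 × 61.905 = 25.381; length term: −675/21 = −32.143
Tm = 81.5 + (-2.341) + 25.381 − 32.143 = 72.397 → 72.4°C

72.4°C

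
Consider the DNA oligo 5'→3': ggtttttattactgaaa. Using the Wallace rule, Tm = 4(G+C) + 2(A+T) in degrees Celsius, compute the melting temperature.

Scanning the sequence gives G=3, C=1, A=5, T=8.
A+T = 13, G+C = 4
Tm = 4·4 + 2·13 = 16 + 26 = 42°C

42°C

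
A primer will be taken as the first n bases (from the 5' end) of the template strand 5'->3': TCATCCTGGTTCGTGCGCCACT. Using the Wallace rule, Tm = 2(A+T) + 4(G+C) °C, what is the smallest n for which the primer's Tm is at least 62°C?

First 18 bases: TCATCCTGGTTCGTGCGC → Tm = 58°C (< 62°C)
First 19 bases: TCATCCTGGTTCGTGCGCC → Tm = 62°C (≥ 62°C)
Since every base adds ≥2°C, Tm only increases with n, so the threshold is first crossed at n = 19.

n = 19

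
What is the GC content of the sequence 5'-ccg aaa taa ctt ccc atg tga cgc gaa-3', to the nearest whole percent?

48%

Base counts: A=9, C=8, G=5, T=5
G+C = 5 + 8 = 13 out of 27 bases
%GC = 13/27 × 100 = 48.15% ≈ 48%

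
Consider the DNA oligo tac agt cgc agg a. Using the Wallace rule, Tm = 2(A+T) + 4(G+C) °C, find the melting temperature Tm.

40°C

Base counts: A=4, C=3, G=4, T=2
AT pairs contribute 6, GC pairs contribute 7.
Tm = 2(6) + 4(7) = 12 + 28 = 40°C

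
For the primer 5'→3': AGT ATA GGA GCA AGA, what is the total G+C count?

6

Scanning the sequence gives C=1, G=5, T=2, A=7.
G+C = 5 + 1 = 6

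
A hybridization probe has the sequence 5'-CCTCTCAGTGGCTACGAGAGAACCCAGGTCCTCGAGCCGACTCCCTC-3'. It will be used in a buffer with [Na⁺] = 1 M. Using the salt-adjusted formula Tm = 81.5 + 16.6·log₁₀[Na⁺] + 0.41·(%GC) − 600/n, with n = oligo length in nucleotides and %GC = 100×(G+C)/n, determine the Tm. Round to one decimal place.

94.9°C

Length n = 47. T=8, C=19, G=11, A=9
G+C = 30, so %GC = 30/47 × 100 = 63.83%
Salt term: 16.6 × (0) = 0
GC term: 0.41 × 63.83 = 26.17; length term: −600/47 = −12.766
Tm = 81.5 + (0) + 26.17 − 12.766 = 94.904 → 94.9°C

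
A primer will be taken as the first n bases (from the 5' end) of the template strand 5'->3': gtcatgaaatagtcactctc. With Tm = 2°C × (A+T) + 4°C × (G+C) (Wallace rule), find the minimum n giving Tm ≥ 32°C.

First 11 bases: GTCATGAAATA → Tm = 28°C (< 32°C)
First 12 bases: GTCATGAAATAG → Tm = 32°C (≥ 32°C)
Since every base adds ≥2°C, Tm only increases with n, so the threshold is first crossed at n = 12.

n = 12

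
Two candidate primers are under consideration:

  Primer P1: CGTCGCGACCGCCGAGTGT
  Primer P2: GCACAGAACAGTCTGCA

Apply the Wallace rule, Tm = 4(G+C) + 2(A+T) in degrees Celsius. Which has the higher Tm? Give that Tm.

Primer P1, 66°C

Primer P1: A+T=5, G+C=14 → Tm = 2(5)+4(14) = 66°C
Primer P2: A+T=8, G+C=9 → Tm = 2(8)+4(9) = 52°C
66°C vs 52°C → primer P1 is higher.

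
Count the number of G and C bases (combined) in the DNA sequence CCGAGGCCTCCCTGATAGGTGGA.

15

Scanning the sequence gives C=7, G=8, T=4, A=4.
G+C = 8 + 7 = 15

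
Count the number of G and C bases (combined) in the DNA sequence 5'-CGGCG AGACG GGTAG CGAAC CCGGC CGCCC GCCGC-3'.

Counting bases: G=14, A=5, C=15, T=1
Total G or C: 14 + 15 = 29

29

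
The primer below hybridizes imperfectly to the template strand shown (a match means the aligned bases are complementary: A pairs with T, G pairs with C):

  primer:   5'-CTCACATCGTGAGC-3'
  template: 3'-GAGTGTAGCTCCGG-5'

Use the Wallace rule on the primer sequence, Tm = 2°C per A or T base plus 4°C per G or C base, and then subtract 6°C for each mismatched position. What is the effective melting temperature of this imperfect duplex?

Primer base counts: A=3, T=3, G=3, C=5 → A+T=6, G+C=8
Perfect-match Tm = 2(6) + 4(8) = 12 + 32 = 44°C
Mismatches (positions where the bases are not complementary): 3 (at positions 10, 12, 13)
Effective Tm = 44 − 3×6 = 44 − 18 = 26°C

26°C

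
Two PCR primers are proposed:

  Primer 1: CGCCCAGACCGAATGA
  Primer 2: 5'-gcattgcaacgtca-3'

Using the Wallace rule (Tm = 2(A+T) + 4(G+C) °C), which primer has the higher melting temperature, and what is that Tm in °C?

Primer 1, 52°C

Primer 1: A+T=6, G+C=10 → Tm = 2(6)+4(10) = 52°C
Primer 2: A+T=7, G+C=7 → Tm = 2(7)+4(7) = 42°C
52°C vs 42°C → primer 1 is higher.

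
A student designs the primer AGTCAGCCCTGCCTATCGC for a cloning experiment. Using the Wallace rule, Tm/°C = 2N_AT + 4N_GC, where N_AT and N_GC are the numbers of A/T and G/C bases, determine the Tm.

62°C

Base counts: G=4, T=4, C=8, A=3
So N_AT = 7 and N_GC = 12.
Tm = 4·12 + 2·7 = 48 + 14 = 62°C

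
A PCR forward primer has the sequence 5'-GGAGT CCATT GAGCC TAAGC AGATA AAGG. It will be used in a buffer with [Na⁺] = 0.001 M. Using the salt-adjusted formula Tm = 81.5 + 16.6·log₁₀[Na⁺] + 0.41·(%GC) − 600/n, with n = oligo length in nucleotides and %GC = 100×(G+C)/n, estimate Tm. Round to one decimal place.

Length n = 29. Scanning the sequence gives A=10, C=5, G=9, T=5.
G+C = 14, so %GC = 14/29 × 100 = 48.276%
Salt term: 16.6 × (-3) = -49.8
GC term: 0.41 × 48.276 = 19.793; length term: −600/29 = −20.69
Tm = 81.5 + (-49.8) + 19.793 − 20.69 = 30.803 → 30.8°C

30.8°C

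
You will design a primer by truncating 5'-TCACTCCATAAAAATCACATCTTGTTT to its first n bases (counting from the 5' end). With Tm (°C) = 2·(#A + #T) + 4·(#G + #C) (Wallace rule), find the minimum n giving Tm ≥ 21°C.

First 6 bases: TCACTC → Tm = 18°C (< 21°C)
First 7 bases: TCACTCC → Tm = 22°C (≥ 21°C)
Each additional base adds 2°C (A/T) or 4°C (G/C), so Tm is non-decreasing in n; n = 7 is the first length to reach 21°C.

n = 7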